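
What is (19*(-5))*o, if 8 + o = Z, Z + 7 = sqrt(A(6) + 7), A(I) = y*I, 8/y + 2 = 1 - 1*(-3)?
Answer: 1425 - 95*sqrt(31) ≈ 896.06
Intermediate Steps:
y = 4 (y = 8/(-2 + (1 - 1*(-3))) = 8/(-2 + (1 + 3)) = 8/(-2 + 4) = 8/2 = 8*(1/2) = 4)
A(I) = 4*I
Z = -7 + sqrt(31) (Z = -7 + sqrt(4*6 + 7) = -7 + sqrt(24 + 7) = -7 + sqrt(31) ≈ -1.4322)
o = -15 + sqrt(31) (o = -8 + (-7 + sqrt(31)) = -15 + sqrt(31) ≈ -9.4322)
(19*(-5))*o = (19*(-5))*(-15 + sqrt(31)) = -95*(-15 + sqrt(31)) = 1425 - 95*sqrt(31)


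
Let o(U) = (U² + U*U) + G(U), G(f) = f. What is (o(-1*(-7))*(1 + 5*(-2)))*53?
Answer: -50085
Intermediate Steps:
o(U) = U + 2*U² (o(U) = (U² + U*U) + U = (U² + U²) + U = 2*U² + U = U + 2*U²)
(o(-1*(-7))*(1 + 5*(-2)))*53 = (((-1*(-7))*(1 + 2*(-1*(-7))))*(1 + 5*(-2)))*53 = ((7*(1 + 2*7))*(1 - 10))*53 = ((7*(1 + 14))*(-9))*53 = ((7*15)*(-9))*53 = (105*(-9))*53 = -945*53 = -50085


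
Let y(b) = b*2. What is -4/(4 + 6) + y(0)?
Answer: -⅖ ≈ -0.40000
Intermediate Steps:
y(b) = 2*b
-4/(4 + 6) + y(0) = -4/(4 + 6) + 2*0 = -4/10 + 0 = (⅒)*(-4) + 0 = -⅖ + 0 = -⅖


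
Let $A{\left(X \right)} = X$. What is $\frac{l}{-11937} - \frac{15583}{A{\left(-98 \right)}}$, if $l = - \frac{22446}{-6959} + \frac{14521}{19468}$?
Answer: $\frac{12600376854439543}{79242733450356} \approx 159.01$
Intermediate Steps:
$l = \frac{538030367}{135477812}$ ($l = \left(-22446\right) \left(- \frac{1}{6959}\right) + 14521 \cdot \frac{1}{19468} = \frac{22446}{6959} + \frac{14521}{19468} = \frac{538030367}{135477812} \approx 3.9714$)
$\frac{l}{-11937} - \frac{15583}{A{\left(-98 \right)}} = \frac{538030367}{135477812 \left(-11937\right)} - \frac{15583}{-98} = \frac{538030367}{135477812} \left(- \frac{1}{11937}\right) - - \frac{15583}{98} = - \frac{538030367}{1617198641844} + \frac{15583}{98} = \frac{12600376854439543}{79242733450356}$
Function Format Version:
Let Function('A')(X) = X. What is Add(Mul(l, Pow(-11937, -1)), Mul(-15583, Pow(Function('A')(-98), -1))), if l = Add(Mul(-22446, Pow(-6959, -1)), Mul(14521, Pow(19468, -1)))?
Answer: Rational(12600376854439543, 79242733450356) ≈ 159.01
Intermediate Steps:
l = Rational(538030367, 135477812) (l = Add(Mul(-22446, Rational(-1, 6959)), Mul(14521, Rational(1, 19468))) = Add(Rational(22446, 6959), Rational(14521, 19468)) = Rational(538030367, 135477812) ≈ 3.9714)
Add(Mul(l, Pow(-11937, -1)), Mul(-15583, Pow(Function('A')(-98), -1))) = Add(Mul(Rational(538030367, 135477812), Pow(-11937, -1)), Mul(-15583, Pow(-98, -1))) = Add(Mul(Rational(538030367, 135477812), Rational(-1, 11937)), Mul(-15583, Rational(-1, 98))) = Add(Rational(-538030367, 1617198641844), Rational(15583, 98)) = Rational(12600376854439543, 79242733450356)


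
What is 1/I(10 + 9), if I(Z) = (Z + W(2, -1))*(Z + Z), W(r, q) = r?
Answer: 1/798 ≈ 0.0012531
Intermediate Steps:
I(Z) = 2*Z*(2 + Z) (I(Z) = (Z + 2)*(Z + Z) = (2 + Z)*(2*Z) = 2*Z*(2 + Z))
1/I(10 + 9) = 1/(2*(10 + 9)*(2 + (10 + 9))) = 1/(2*19*(2 + 19)) = 1/(2*19*21) = 1/798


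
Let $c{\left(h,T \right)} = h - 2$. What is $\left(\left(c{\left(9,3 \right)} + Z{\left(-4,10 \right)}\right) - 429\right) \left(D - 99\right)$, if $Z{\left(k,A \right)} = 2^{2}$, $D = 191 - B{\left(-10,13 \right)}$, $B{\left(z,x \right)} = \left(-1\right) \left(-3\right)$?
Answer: $-37202$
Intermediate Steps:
$B{\left(z,x \right)} = 3$
$D = 188$ ($D = 191 - 3 = 188$)
$c{\left(h,T \right)} = -2 + h$
$Z{\left(k,A \right)} = 4$
$\left(\left(c{\left(9,3 \right)} + Z{\left(-4,10 \right)}\right) - 429\right) \left(D - 99\right) = \left(\left(\left(-2 + 9\right) + 4\right) - 429\right) \left(188 - 99\right) = \left(\left(7 + 4\right) - 429\right) 89 = \left(11 - 429\right) 89 = \left(-418\right) 89 = -37202$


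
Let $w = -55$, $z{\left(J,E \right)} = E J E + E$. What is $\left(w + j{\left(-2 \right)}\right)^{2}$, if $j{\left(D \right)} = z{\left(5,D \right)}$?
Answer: $1369$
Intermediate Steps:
$z{\left(J,E \right)} = E + J E^{2}$ ($z{\left(J,E \right)} = J E^{2} + E = E + J E^{2}$)
$j{\left(D \right)} = D \left(1 + 5 D\right)$ ($j{\left(D \right)} = D \left(1 + D 5\right) = D \left(1 + 5 D\right)$)
$\left(w + j{\left(-2 \right)}\right)^{2} = \left(-55 - 2 \left(1 + 5 \left(-2\right)\right)\right)^{2} = \left(-55 - 2 \left(1 - 10\right)\right)^{2} = \left(-55 - -18\right)^{2} = \left(-55 + 18\right)^{2} = \left(-37\right)^{2} = 1369$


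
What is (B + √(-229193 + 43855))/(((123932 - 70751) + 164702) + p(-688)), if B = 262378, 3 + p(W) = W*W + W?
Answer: 131189/345268 + I*√185338/690536 ≈ 0.37996 + 0.00062344*I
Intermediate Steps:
p(W) = -3 + W + W² (p(W) = -3 + (W*W + W) = -3 + (W² + W) = -3 + (W + W²) = -3 + W + W²)
(B + √(-229193 + 43855))/(((123932 - 70751) + 164702) + p(-688)) = (262378 + √(-229193 + 43855))/(((123932 - 70751) + 164702) + (-3 - 688 + (-688)²)) = (262378 + √(-185338))/((53181 + 164702) + (-3 - 688 + 473344)) = (262378 + I*√185338)/(217883 + 472653) = (262378 + I*√185338)/690536 = (262378 + I*√185338)*(1/690536) = 131189/345268 + I*√185338/690536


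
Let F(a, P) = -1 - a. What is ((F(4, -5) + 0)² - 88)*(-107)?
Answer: 6741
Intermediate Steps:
((F(4, -5) + 0)² - 88)*(-107) = (((-1 - 1*4) + 0)² - 88)*(-107) = (((-1 - 4) + 0)² - 88)*(-107) = ((-5 + 0)² - 88)*(-107) = ((-5)² - 88)*(-107) = (25 - 88)*(-107) = -63*(-107) = 6741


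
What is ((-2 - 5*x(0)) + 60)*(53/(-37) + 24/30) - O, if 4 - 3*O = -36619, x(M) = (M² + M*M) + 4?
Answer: -6788593/555 ≈ -12232.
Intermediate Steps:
x(M) = 4 + 2*M² (x(M) = (M² + M²) + 4 = 2*M² + 4 = 4 + 2*M²)
O = 36623/3 (O = 4/3 - ⅓*(-36619) = 4/3 + 36619/3 = 36623/3 ≈ 12208.)
((-2 - 5*x(0)) + 60)*(53/(-37) + 24/30) - O = ((-2 - 5*(4 + 2*0²)) + 60)*(53/(-37) + 24/30) - 1*36623/3 = ((-2 - 5*(4 + 2*0)) + 60)*(53*(-1/37) + 24*(1/30)) - 36623/3 = ((-2 - 5*(4 + 0)) + 60)*(-53/37 + ⅘) - 36623/3 = ((-2 - 5*4) + 60)*(-117/185) - 36623/3 = ((-2 - 20) + 60)*(-117/185) - 36623/3 = (-22 + 60)*(-117/185) - 36623/3 = 38*(-117/185) - 36623/3 = -4446/185 - 36623/3 = -6788593/555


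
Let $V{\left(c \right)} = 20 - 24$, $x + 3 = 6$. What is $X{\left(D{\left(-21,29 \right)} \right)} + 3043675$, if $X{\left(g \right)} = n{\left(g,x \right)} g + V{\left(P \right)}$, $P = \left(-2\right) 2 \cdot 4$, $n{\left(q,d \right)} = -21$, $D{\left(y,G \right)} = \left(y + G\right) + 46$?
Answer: $3042537$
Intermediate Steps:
$D{\left(y,G \right)} = 46 + G + y$ ($D{\left(y,G \right)} = \left(G + y\right) + 46 = 46 + G + y$)
$x = 3$ ($x = -3 + 6 = 3$)
$P = -16$ ($P = \left(-4\right) 4 = -16$)
$V{\left(c \right)} = -4$ ($V{\left(c \right)} = 20 - 24 = -4$)
$X{\left(g \right)} = -4 - 21 g$ ($X{\left(g \right)} = - 21 g - 4 = -4 - 21 g$)
$X{\left(D{\left(-21,29 \right)} \right)} + 3043675 = \left(-4 - 21 \left(46 + 29 - 21\right)\right) + 3043675 = \left(-4 - 1134\right) + 3043675 = -1138 + 3043675 = 3042537$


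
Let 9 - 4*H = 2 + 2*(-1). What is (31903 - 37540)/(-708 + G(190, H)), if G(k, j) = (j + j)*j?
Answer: 15032/1861 ≈ 8.0774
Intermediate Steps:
H = 9/4 (H = 9/4 - (2 + 2*(-1))/4 = 9/4 - (2 - 2)/4 = 9/4 - 1/4*0 = 9/4 + 0 = 9/4 ≈ 2.2500)
G(k, j) = 2*j**2 (G(k, j) = (2*j)*j = 2*j**2)
(31903 - 37540)/(-708 + G(190, H)) = (31903 - 37540)/(-708 + 2*(9/4)**2) = -5637/(-708 + 2*(81/16)) = -5637/(-708 + 81/8) = -5637/(-5583/8) = -5637*(-8/5583) = 15032/1861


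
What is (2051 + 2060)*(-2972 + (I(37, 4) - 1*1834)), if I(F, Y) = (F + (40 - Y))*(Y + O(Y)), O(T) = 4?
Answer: -17356642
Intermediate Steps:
I(F, Y) = (4 + Y)*(40 + F - Y) (I(F, Y) = (F + (40 - Y))*(Y + 4) = (40 + F - Y)*(4 + Y) = (4 + Y)*(40 + F - Y))
(2051 + 2060)*(-2972 + (I(37, 4) - 1*1834)) = (2051 + 2060)*(-2972 + ((160 - 1*4² + 4*37 + 36*4 + 37*4) - 1*1834)) = 4111*(-2972 + ((160 - 1*16 + 148 + 144 + 148) - 1834)) = 4111*(-2972 + ((160 - 16 + 148 + 144 + 148) - 1834)) = 4111*(-2972 + (584 - 1834)) = 4111*(-2972 - 1250) = 4111*(-4222) = -17356642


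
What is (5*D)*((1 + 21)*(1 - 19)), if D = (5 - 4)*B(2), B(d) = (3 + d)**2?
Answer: -49500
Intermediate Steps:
D = 25 (D = (5 - 4)*(3 + 2)**2 = 1*5**2 = 1*25 = 25)
(5*D)*((1 + 21)*(1 - 19)) = (5*25)*((1 + 21)*(1 - 19)) = 125*(22*(-18)) = 125*(-396) = -49500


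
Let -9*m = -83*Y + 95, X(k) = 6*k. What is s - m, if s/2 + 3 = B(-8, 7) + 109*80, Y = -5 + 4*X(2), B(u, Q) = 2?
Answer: 17052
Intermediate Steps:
Y = 43 (Y = -5 + 4*(6*2) = -5 + 4*12 = -5 + 48 = 43)
m = 386 (m = -(-83*43 + 95)/9 = -(-3569 + 95)/9 = -⅑*(-3474) = 386)
s = 17438 (s = -6 + 2*(2 + 109*80) = -6 + 2*(2 + 8720) = -6 + 2*8722 = -6 + 17444 = 17438)
s - m = 17438 - 1*386 = 17438 - 386 = 17052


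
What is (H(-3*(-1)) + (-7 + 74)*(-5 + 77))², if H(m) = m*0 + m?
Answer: 23299929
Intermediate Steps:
H(m) = m (H(m) = 0 + m = m)
(H(-3*(-1)) + (-7 + 74)*(-5 + 77))² = (-3*(-1) + (-7 + 74)*(-5 + 77))² = (3 + 67*72)² = (3 + 4824)² = 4827² = 23299929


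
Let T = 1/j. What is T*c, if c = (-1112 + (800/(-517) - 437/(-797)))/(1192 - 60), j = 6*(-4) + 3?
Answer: 21838579/466439468 ≈ 0.046820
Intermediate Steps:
j = -21 (j = -24 + 3 = -21)
T = -1/21 (T = 1/(-21) = -1/21 ≈ -0.047619)
c = -458610159/466439468 (c = (-1112 + (800*(-1/517) - 437*(-1/797)))/1132 = (-1112 + (-800/517 + 437/797))*(1/1132) = (-1112 - 411671/412049)*(1/1132) = -458610159/412049*1/1132 = -458610159/466439468 ≈ -0.98321)
T*c = -1/21*(-458610159/466439468) = 21838579/466439468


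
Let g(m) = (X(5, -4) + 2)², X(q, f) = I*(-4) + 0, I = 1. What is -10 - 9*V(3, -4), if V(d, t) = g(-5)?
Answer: -46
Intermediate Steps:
X(q, f) = -4 (X(q, f) = 1*(-4) + 0 = -4 + 0 = -4)
g(m) = 4 (g(m) = (-4 + 2)² = (-2)² = 4)
V(d, t) = 4
-10 - 9*V(3, -4) = -10 - 9*4 = -10 - 36 = -46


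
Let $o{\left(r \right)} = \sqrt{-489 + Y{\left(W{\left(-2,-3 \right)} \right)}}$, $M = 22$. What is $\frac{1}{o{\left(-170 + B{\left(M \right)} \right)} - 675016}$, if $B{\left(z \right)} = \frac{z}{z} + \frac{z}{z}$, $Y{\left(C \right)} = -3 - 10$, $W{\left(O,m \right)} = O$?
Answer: $- \frac{337508}{227823300379} - \frac{i \sqrt{502}}{455646600758} \approx -1.4814 \cdot 10^{-6} - 4.9173 \cdot 10^{-11} i$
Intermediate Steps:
$Y{\left(C \right)} = -13$
$B{\left(z \right)} = 2$ ($B{\left(z \right)} = 1 + 1 = 2$)
$o{\left(r \right)} = i \sqrt{502}$ ($o{\left(r \right)} = \sqrt{-489 - 13} = \sqrt{-502} = i \sqrt{502}$)
$\frac{1}{o{\left(-170 + B{\left(M \right)} \right)} - 675016} = \frac{1}{i \sqrt{502} - 675016} = \frac{1}{-675016 + i \sqrt{502}}$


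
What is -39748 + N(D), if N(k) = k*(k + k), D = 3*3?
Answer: -39586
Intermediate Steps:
D = 9
N(k) = 2*k² (N(k) = k*(2*k) = 2*k²)
-39748 + N(D) = -39748 + 2*9² = -39748 + 2*81 = -39748 + 162 = -39586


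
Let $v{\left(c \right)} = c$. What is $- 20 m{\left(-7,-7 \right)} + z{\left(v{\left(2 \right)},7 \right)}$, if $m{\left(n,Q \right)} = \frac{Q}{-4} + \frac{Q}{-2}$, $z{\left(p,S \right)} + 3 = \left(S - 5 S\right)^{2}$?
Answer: $676$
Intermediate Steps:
$z{\left(p,S \right)} = -3 + 16 S^{2}$ ($z{\left(p,S \right)} = -3 + \left(S - 5 S\right)^{2} = -3 + \left(- 4 S\right)^{2} = -3 + 16 S^{2}$)
$m{\left(n,Q \right)} = - \frac{3 Q}{4}$ ($m{\left(n,Q \right)} = Q \left(- \frac{1}{4}\right) + Q \left(- \frac{1}{2}\right) = - \frac{Q}{4} - \frac{Q}{2} = - \frac{3 Q}{4}$)
$- 20 m{\left(-7,-7 \right)} + z{\left(v{\left(2 \right)},7 \right)} = - 20 \left(\left(- \frac{3}{4}\right) \left(-7\right)\right) - \left(3 - 16 \cdot 7^{2}\right) = \left(-20\right) \frac{21}{4} + \left(-3 + 16 \cdot 49\right) = -105 + \left(-3 + 784\right) = -105 + 781 = 676$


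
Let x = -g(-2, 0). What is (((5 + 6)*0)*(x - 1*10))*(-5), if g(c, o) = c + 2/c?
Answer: 0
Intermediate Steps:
x = 3 (x = -(-2 + 2/(-2)) = -(-2 + 2*(-1/2)) = -(-2 - 1) = -1*(-3) = 3)
(((5 + 6)*0)*(x - 1*10))*(-5) = (((5 + 6)*0)*(3 - 1*10))*(-5) = ((11*0)*(3 - 10))*(-5) = (0*(-7))*(-5) = 0*(-5) = 0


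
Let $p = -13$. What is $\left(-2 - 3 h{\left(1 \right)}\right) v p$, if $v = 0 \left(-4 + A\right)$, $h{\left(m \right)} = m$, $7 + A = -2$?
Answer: $0$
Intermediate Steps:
$A = -9$ ($A = -7 - 2 = -9$)
$v = 0$ ($v = 0 \left(-4 - 9\right) = 0 \left(-13\right) = 0$)
$\left(-2 - 3 h{\left(1 \right)}\right) v p = \left(-2 - 3\right) 0 \left(-13\right) = \left(-5\right) 0 \left(-13\right) = 0 \left(-13\right) = 0$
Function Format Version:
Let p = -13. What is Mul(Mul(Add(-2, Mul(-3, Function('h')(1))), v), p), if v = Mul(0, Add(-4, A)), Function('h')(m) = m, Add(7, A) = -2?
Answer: 0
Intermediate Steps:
A = -9 (A = Add(-7, -2) = -9)
v = 0 (v = Mul(0, Add(-4, -9)) = Mul(0, -13) = 0)
Mul(Mul(Add(-2, Mul(-3, Function('h')(1))), v), p) = Mul(Mul(Add(-2, Mul(-3, 1)), 0), -13) = Mul(Mul(Add(-2, -3), 0), -13) = Mul(Mul(-5, 0), -13) = Mul(0, -13) = 0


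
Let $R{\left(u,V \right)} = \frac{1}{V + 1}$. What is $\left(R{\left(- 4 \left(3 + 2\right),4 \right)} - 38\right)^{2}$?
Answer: $\frac{35721}{25} \approx 1428.8$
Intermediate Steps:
$R{\left(u,V \right)} = \frac{1}{1 + V}$
$\left(R{\left(- 4 \left(3 + 2\right),4 \right)} - 38\right)^{2} = \left(\frac{1}{1 + 4} - 38\right)^{2} = \left(\frac{1}{5} - 38\right)^{2} = \left(- \frac{189}{5}\right)^{2} = \frac{35721}{25}$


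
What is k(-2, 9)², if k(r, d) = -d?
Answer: 81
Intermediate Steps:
k(-2, 9)² = (-1*9)² = (-9)² = 81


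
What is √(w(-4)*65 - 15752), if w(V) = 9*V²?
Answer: 2*I*√1598 ≈ 79.95*I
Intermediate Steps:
√(w(-4)*65 - 15752) = √((9*(-4)²)*65 - 15752) = √((9*16)*65 - 15752) = √(144*65 - 15752) = √(9360 - 15752) = √(-6392) = 2*I*√1598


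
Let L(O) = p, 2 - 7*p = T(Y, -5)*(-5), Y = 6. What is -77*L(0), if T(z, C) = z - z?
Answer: -22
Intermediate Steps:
T(z, C) = 0
p = 2/7 (p = 2/7 - 0*(-5) = 2/7 - 1/7*0 = 2/7 + 0 = 2/7 ≈ 0.28571)
L(O) = 2/7
-77*L(0) = -77*2/7 = -22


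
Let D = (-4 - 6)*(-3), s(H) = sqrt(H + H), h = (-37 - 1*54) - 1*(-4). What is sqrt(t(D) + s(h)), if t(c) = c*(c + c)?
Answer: sqrt(1800 + I*sqrt(174)) ≈ 42.427 + 0.1555*I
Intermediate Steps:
h = -87 (h = (-37 - 54) + 4 = -91 + 4 = -87)
s(H) = sqrt(2)*sqrt(H) (s(H) = sqrt(2*H) = sqrt(2)*sqrt(H))
D = 30 (D = -10*(-3) = 30)
t(c) = 2*c**2 (t(c) = c*(2*c) = 2*c**2)
sqrt(t(D) + s(h)) = sqrt(2*30**2 + sqrt(2)*sqrt(-87)) = sqrt(2*900 + sqrt(2)*(I*sqrt(87))) = sqrt(1800 + I*sqrt(174))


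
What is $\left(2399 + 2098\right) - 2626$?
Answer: $1871$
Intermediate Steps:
$\left(2399 + 2098\right) - 2626 = 4497 - 2626 = 1871$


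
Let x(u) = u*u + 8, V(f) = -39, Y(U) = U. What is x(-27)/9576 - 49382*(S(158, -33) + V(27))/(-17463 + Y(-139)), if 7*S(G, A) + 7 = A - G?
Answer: -15902616311/84278376 ≈ -188.69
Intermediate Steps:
S(G, A) = -1 - G/7 + A/7 (S(G, A) = -1 + (A - G)/7 = -1 + (-G/7 + A/7) = -1 - G/7 + A/7)
x(u) = 8 + u² (x(u) = u² + 8 = 8 + u²)
x(-27)/9576 - 49382*(S(158, -33) + V(27))/(-17463 + Y(-139)) = (8 + (-27)²)/9576 - 49382*((-1 - ⅐*158 + (⅐)*(-33)) - 39)/(-17463 - 139) = (8 + 729)*(1/9576) - 49382/((-17602/((-1 - 158/7 - 33/7) - 39))) = 737*(1/9576) - 49382/((-17602/(-198/7 - 39))) = 737/9576 - 49382/((-17602/(-471/7))) = 737/9576 - 49382/((-17602*(-7/471))) = 737/9576 - 49382/123214/471 = 737/9576 - 49382*471/123214 = 737/9576 - 11629461/61607 = -15902616311/84278376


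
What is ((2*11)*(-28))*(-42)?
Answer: 25872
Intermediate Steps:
((2*11)*(-28))*(-42) = (22*(-28))*(-42) = -616*(-42) = 25872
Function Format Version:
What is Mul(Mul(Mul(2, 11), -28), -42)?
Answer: 25872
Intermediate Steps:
Mul(Mul(Mul(2, 11), -28), -42) = Mul(Mul(22, -28), -42) = Mul(-616, -42) = 25872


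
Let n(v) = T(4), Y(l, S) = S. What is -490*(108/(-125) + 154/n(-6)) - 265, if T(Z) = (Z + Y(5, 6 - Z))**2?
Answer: -435994/225 ≈ -1937.8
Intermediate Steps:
T(Z) = 36 (T(Z) = (Z + (6 - Z))**2 = 6**2 = 36)
n(v) = 36
-490*(108/(-125) + 154/n(-6)) - 265 = -490*(108/(-125) + 154/36) - 265 = -490*(108*(-1/125) + 154*(1/36)) - 265 = -490*(-108/125 + 77/18) - 265 = -490*7681/2250 - 265 = -376369/225 - 265 = -435994/225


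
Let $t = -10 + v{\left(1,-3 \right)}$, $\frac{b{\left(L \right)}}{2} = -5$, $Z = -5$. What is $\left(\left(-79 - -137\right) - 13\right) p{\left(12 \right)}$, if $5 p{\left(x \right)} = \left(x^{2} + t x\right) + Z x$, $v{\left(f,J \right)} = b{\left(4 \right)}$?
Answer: $-1404$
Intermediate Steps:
$b{\left(L \right)} = -10$ ($b{\left(L \right)} = 2 \left(-5\right) = -10$)
$v{\left(f,J \right)} = -10$
$t = -20$ ($t = -10 - 10 = -20$)
$p{\left(x \right)} = - 5 x + \frac{x^{2}}{5}$ ($p{\left(x \right)} = \frac{\left(x^{2} - 20 x\right) - 5 x}{5} = \frac{x^{2} - 25 x}{5} = - 5 x + \frac{x^{2}}{5}$)
$\left(\left(-79 - -137\right) - 13\right) p{\left(12 \right)} = \left(\left(-79 - -137\right) - 13\right) \frac{1}{5} \cdot 12 \left(-25 + 12\right) = \left(\left(-79 + 137\right) - 13\right) \frac{1}{5} \cdot 12 \left(-13\right) = \left(58 - 13\right) \left(- \frac{156}{5}\right) = 45 \left(- \frac{156}{5}\right) = -1404$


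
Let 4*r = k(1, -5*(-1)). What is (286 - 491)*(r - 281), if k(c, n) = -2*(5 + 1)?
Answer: 58220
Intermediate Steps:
k(c, n) = -12 (k(c, n) = -2*6 = -12)
r = -3 (r = (¼)*(-12) = -3)
(286 - 491)*(r - 281) = (286 - 491)*(-3 - 281) = -205*(-284) = 58220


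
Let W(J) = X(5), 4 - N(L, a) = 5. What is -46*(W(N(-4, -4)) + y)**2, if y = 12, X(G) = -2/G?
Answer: -154744/25 ≈ -6189.8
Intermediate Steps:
N(L, a) = -1 (N(L, a) = 4 - 1*5 = 4 - 5 = -1)
W(J) = -2/5
-46*(W(N(-4, -4)) + y)**2 = -46*(-2/5 + 12)**2 = -46*(58/5)**2 = -46*3364/25 = -154744/25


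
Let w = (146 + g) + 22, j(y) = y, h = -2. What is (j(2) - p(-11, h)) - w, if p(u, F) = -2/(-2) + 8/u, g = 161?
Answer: -3600/11 ≈ -327.27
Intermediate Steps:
p(u, F) = 1 + 8/u (p(u, F) = -2*(-½) + 8/u = 1 + 8/u)
w = 329 (w = (146 + 161) + 22 = 307 + 22 = 329)
(j(2) - p(-11, h)) - w = (2 - (8 - 11)/(-11)) - 1*329 = (2 - (-1)*(-3)/11) - 329 = (2 - 1*3/11) - 329 = (2 - 3/11) - 329 = 19/11 - 329 = -3600/11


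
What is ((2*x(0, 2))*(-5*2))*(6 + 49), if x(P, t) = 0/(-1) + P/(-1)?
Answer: 0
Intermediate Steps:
x(P, t) = -P (x(P, t) = 0*(-1) + P*(-1) = 0 - P = -P)
((2*x(0, 2))*(-5*2))*(6 + 49) = ((2*(-1*0))*(-5*2))*(6 + 49) = ((2*0)*(-10))*55 = (0*(-10))*55 = 0*55 = 0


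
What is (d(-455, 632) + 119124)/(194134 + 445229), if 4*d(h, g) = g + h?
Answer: 5479/29396 ≈ 0.18639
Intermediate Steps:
d(h, g) = g/4 + h/4 (d(h, g) = (g + h)/4 = g/4 + h/4)
(d(-455, 632) + 119124)/(194134 + 445229) = (((¼)*632 + (¼)*(-455)) + 119124)/(194134 + 445229) = ((158 - 455/4) + 119124)/639363 = (177/4 + 119124)*(1/639363) = (476673/4)*(1/639363) = 5479/29396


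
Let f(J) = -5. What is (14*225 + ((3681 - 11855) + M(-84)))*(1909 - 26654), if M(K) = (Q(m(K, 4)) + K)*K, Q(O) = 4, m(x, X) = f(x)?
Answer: -41967520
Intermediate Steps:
m(x, X) = -5
M(K) = K*(4 + K) (M(K) = (4 + K)*K = K*(4 + K))
(14*225 + ((3681 - 11855) + M(-84)))*(1909 - 26654) = (14*225 + ((3681 - 11855) - 84*(4 - 84)))*(1909 - 26654) = (3150 + (-8174 - 84*(-80)))*(-24745) = (3150 + (-8174 + 6720))*(-24745) = (3150 - 1454)*(-24745) = 1696*(-24745) = -41967520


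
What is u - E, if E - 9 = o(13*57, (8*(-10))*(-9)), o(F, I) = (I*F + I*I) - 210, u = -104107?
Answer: -1155826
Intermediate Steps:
o(F, I) = -210 + I**2 + F*I (o(F, I) = (F*I + I**2) - 210 = (I**2 + F*I) - 210 = -210 + I**2 + F*I)
E = 1051719 (E = 9 + (-210 + ((8*(-10))*(-9))**2 + (13*57)*((8*(-10))*(-9))) = 9 + (-210 + (-80*(-9))**2 + 741*(-80*(-9))) = 9 + (-210 + 720**2 + 741*720) = 9 + (-210 + 518400 + 533520) = 9 + 1051710 = 1051719)
u - E = -104107 - 1*1051719 = -104107 - 1051719 = -1155826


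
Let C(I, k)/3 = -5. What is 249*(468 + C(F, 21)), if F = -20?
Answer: 112797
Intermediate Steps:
C(I, k) = -15 (C(I, k) = 3*(-5) = -15)
249*(468 + C(F, 21)) = 249*(468 - 15) = 249*453 = 112797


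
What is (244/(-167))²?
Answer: 59536/27889 ≈ 2.1348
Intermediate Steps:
(244/(-167))² = (244*(-1/167))² = (-244/167)² = 59536/27889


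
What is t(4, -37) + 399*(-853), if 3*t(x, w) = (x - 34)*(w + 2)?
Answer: -339997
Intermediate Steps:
t(x, w) = (-34 + x)*(2 + w)/3 (t(x, w) = ((x - 34)*(w + 2))/3 = ((-34 + x)*(2 + w))/3 = (-34 + x)*(2 + w)/3)
t(4, -37) + 399*(-853) = (-68/3 - 34/3*(-37) + (⅔)*4 + (⅓)*(-37)*4) + 399*(-853) = (-68/3 + 1258/3 + 8/3 - 148/3) - 340347 = 350 - 340347 = -339997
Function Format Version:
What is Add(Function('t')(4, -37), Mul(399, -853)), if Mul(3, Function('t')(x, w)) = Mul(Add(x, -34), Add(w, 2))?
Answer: -339997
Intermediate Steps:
Function('t')(x, w) = Mul(Rational(1, 3), Add(-34, x), Add(2, w)) (Function('t')(x, w) = Mul(Rational(1, 3), Mul(Add(x, -34), Add(w, 2))) = Mul(Rational(1, 3), Mul(Add(-34, x), Add(2, w))) = Mul(Rational(1, 3), Add(-34, x), Add(2, w)))
Add(Function('t')(4, -37), Mul(399, -853)) = Add(Add(Rational(-68, 3), Mul(Rational(-34, 3), -37), Mul(Rational(2, 3), 4), Mul(Rational(1, 3), -37, 4)), Mul(399, -853)) = Add(Add(Rational(-68, 3), Rational(1258, 3), Rational(8, 3), Rational(-148, 3)), -340347) = Add(350, -340347) = -339997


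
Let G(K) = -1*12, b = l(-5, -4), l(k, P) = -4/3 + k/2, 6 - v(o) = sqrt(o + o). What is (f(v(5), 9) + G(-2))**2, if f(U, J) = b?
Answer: 9025/36 ≈ 250.69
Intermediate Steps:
v(o) = 6 - sqrt(2)*sqrt(o) (v(o) = 6 - sqrt(o + o) = 6 - sqrt(2*o) = 6 - sqrt(2)*sqrt(o))
l(k, P) = -4/3 + k/2 (l(k, P) = -4*1/3 + k*(1/2) = -4/3 + k/2)
b = -23/6 (b = -4/3 + (1/2)*(-5) = -4/3 - 5/2 = -23/6 ≈ -3.8333)
f(U, J) = -23/6
G(K) = -12
(f(v(5), 9) + G(-2))**2 = (-23/6 - 12)**2 = (-95/6)**2 = 9025/36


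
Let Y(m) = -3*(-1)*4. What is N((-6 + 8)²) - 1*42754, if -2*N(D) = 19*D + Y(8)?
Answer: -42798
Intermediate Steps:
Y(m) = 12 (Y(m) = 3*4 = 12)
N(D) = -6 - 19*D/2 (N(D) = -(19*D + 12)/2 = -(12 + 19*D)/2 = -6 - 19*D/2)
N((-6 + 8)²) - 1*42754 = (-6 - 19*(-6 + 8)²/2) - 1*42754 = (-6 - 19/2*2²) - 42754 = (-6 - 19/2*4) - 42754 = (-6 - 38) - 42754 = -44 - 42754 = -42798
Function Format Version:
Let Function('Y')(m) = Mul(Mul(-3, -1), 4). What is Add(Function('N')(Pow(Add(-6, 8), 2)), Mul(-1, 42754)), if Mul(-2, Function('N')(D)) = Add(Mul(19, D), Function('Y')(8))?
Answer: -42798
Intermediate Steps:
Function('Y')(m) = 12 (Function('Y')(m) = Mul(3, 4) = 12)
Function('N')(D) = Add(-6, Mul(Rational(-19, 2), D)) (Function('N')(D) = Mul(Rational(-1, 2), Add(Mul(19, D), 12)) = Mul(Rational(-1, 2), Add(12, Mul(19, D))) = Add(-6, Mul(Rational(-19, 2), D)))
Add(Function('N')(Pow(Add(-6, 8), 2)), Mul(-1, 42754)) = Add(Add(-6, Mul(Rational(-19, 2), Pow(Add(-6, 8), 2))), Mul(-1, 42754)) = Add(Add(-6, Mul(Rational(-19, 2), Pow(2, 2))), -42754) = Add(Add(-6, Mul(Rational(-19, 2), 4)), -42754) = Add(Add(-6, -38), -42754) = Add(-44, -42754) = -42798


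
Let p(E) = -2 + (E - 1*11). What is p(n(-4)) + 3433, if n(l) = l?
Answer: 3416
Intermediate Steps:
p(E) = -13 + E (p(E) = -2 + (E - 11) = -2 + (-11 + E) = -13 + E)
p(n(-4)) + 3433 = (-13 - 4) + 3433 = -17 + 3433 = 3416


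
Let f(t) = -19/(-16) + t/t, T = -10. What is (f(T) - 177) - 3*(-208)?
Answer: 7187/16 ≈ 449.19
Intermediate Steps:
f(t) = 35/16 (f(t) = -19*(-1/16) + 1 = 19/16 + 1 = 35/16)
(f(T) - 177) - 3*(-208) = (35/16 - 177) - 3*(-208) = -2797/16 + 624 = 7187/16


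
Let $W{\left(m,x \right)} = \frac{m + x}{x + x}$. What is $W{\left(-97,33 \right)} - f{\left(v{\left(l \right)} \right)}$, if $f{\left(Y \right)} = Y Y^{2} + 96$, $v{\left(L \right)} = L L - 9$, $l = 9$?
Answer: $- \frac{12320384}{33} \approx -3.7335 \cdot 10^{5}$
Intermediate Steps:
$W{\left(m,x \right)} = \frac{m + x}{2 x}$
$v{\left(L \right)} = -9 + L^{2}$ ($v{\left(L \right)} = L^{2} - 9 = -9 + L^{2}$)
$f{\left(Y \right)} = 96 + Y^{3}$ ($f{\left(Y \right)} = Y^{3} + 96 = 96 + Y^{3}$)
$W{\left(-97,33 \right)} - f{\left(v{\left(l \right)} \right)} = \frac{-97 + 33}{2 \cdot 33} - \left(96 + \left(-9 + 9^{2}\right)^{3}\right) = \frac{1}{2} \cdot \frac{1}{33} \left(-64\right) - \left(96 + \left(-9 + 81\right)^{3}\right) = - \frac{32}{33} - \left(96 + 72^{3}\right) = - \frac{32}{33} - \left(96 + 373248\right) = - \frac{32}{33} - 373344 = - \frac{12320384}{33}$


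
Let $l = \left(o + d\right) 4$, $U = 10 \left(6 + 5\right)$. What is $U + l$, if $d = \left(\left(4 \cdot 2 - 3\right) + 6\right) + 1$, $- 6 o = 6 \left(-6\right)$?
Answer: $182$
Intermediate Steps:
$U = 110$ ($U = 10 \cdot 11 = 110$)
$o = 6$ ($o = - \frac{6 \left(-6\right)}{6} = \left(- \frac{1}{6}\right) \left(-36\right) = 6$)
$d = 12$ ($d = \left(\left(8 - 3\right) + 6\right) + 1 = \left(5 + 6\right) + 1 = 11 + 1 = 12$)
$l = 72$ ($l = \left(6 + 12\right) 4 = 18 \cdot 4 = 72$)
$U + l = 110 + 72 = 182$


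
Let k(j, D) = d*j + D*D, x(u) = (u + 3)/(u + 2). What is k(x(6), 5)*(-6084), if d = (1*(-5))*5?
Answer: 38025/2 ≈ 19013.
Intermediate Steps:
d = -25 (d = -5*5 = -25)
x(u) = (3 + u)/(2 + u)
k(j, D) = D² - 25*j (k(j, D) = -25*j + D*D = -25*j + D² = D² - 25*j)
k(x(6), 5)*(-6084) = (5² - 25*(3 + 6)/(2 + 6))*(-6084) = (25 - 25*9/8)*(-6084) = (25 - 225/8)*(-6084) = -25/8*(-6084) = 38025/2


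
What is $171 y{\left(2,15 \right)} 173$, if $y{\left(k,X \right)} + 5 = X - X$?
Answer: $-147915$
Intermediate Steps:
$y{\left(k,X \right)} = -5$ ($y{\left(k,X \right)} = -5 + \left(X - X\right) = -5 + 0 = -5$)
$171 y{\left(2,15 \right)} 173 = 171 \left(-5\right) 173 = \left(-855\right) 173 = -147915$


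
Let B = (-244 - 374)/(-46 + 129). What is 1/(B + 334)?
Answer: 83/27104 ≈ 0.0030623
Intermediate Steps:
B = -618/83 ≈ -7.4458
1/(B + 334) = 1/(-618/83 + 334) = 1/(27104/83) = 83/27104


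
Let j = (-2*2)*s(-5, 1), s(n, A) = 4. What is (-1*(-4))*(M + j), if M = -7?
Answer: -92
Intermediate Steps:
j = -16 (j = -2*2*4 = -4*4 = -16)
(-1*(-4))*(M + j) = (-1*(-4))*(-7 - 16) = 4*(-23) = -92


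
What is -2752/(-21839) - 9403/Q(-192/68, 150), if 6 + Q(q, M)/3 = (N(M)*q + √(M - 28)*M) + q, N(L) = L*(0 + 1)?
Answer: -130368204661/322903810350 - 2717467*√122/14785650 ≈ -2.4338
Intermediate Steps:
N(L) = L (N(L) = L*1 = L)
Q(q, M) = -18 + 3*q + 3*M*q + 3*M*√(-28 + M) (Q(q, M) = -18 + 3*((M*q + √(M - 28)*M) + q) = -18 + 3*((M*q + √(-28 + M)*M) + q) = -18 + 3*((M*q + M*√(-28 + M)) + q) = -18 + 3*(q + M*q + M*√(-28 + M)) = -18 + (3*q + 3*M*q + 3*M*√(-28 + M)) = -18 + 3*q + 3*M*q + 3*M*√(-28 + M))
-2752/(-21839) - 9403/Q(-192/68, 150) = -2752/(-21839) - 9403/(-18 + 3*(-192/68) + 3*150*(-192/68) + 3*150*√(-28 + 150)) = -2752*(-1/21839) - 9403/(-18 + 3*(-192*1/68) + 3*150*(-192*1/68) + 3*150*√122) = 2752/21839 - 9403/(-18 + 3*(-48/17) + 3*150*(-48/17) + 450*√122) = 2752/21839 - 9403/(-18 - 144/17 - 21600/17 + 450*√122) = 2752/21839 - 9403/(-22050/17 + 450*√122)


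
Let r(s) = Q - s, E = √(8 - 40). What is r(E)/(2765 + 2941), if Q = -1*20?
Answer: -10/2853 - 2*I*√2/2853 ≈ -0.0035051 - 0.00099139*I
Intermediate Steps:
Q = -20
E = 4*I*√2 (E = √(-32) = 4*I*√2 ≈ 5.6569*I)
r(s) = -20 - s
r(E)/(2765 + 2941) = (-20 - 4*I*√2)/(2765 + 2941) = (-20 - 4*I*√2)/5706 = (-20 - 4*I*√2)*(1/5706) = -10/2853 - 2*I*√2/2853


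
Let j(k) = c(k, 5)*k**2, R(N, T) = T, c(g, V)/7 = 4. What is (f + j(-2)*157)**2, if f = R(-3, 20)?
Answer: 309900816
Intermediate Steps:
c(g, V) = 28 (c(g, V) = 7*4 = 28)
f = 20
j(k) = 28*k**2
(f + j(-2)*157)**2 = (20 + (28*(-2)**2)*157)**2 = (20 + (28*4)*157)**2 = (20 + 112*157)**2 = (20 + 17584)**2 = 17604**2 = 309900816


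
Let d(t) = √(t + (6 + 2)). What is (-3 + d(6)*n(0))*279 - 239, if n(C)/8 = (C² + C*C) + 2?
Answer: -1076 + 4464*√14 ≈ 15627.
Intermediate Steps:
n(C) = 16 + 16*C² (n(C) = 8*((C² + C*C) + 2) = 8*((C² + C²) + 2) = 8*(2*C² + 2) = 8*(2 + 2*C²) = 16 + 16*C²)
d(t) = √(8 + t) (d(t) = √(t + 8) = √(8 + t))
(-3 + d(6)*n(0))*279 - 239 = (-3 + √(8 + 6)*(16 + 16*0²))*279 - 239 = (-3 + √14*(16 + 16*0))*279 - 239 = (-3 + √14*(16 + 0))*279 - 239 = (-3 + √14*16)*279 - 239 = (-3 + 16*√14)*279 - 239 = (-837 + 4464*√14) - 239 = -1076 + 4464*√14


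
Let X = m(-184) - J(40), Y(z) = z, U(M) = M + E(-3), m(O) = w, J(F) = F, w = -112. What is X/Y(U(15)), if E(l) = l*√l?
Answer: -190/21 - 38*I*√3/21 ≈ -9.0476 - 3.1342*I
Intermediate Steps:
E(l) = l^(3/2)
m(O) = -112
U(M) = M - 3*I*√3 (U(M) = M + (-3)^(3/2) = M - 3*I*√3)
X = -152 (X = -112 - 1*40 = -112 - 40 = -152)
X/Y(U(15)) = -152/(15 - 3*I*√3)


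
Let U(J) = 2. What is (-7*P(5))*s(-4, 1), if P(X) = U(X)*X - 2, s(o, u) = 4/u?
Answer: -224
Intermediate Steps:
P(X) = -2 + 2*X (P(X) = 2*X - 2 = -2 + 2*X)
(-7*P(5))*s(-4, 1) = (-7*(-2 + 2*5))*(4/1) = (-7*(-2 + 10))*(4*1) = -7*8*4 = -56*4 = -224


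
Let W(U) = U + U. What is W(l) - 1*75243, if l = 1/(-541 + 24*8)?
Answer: -26259809/349 ≈ -75243.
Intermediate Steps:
l = -1/349 (l = 1/(-541 + 192) = 1/(-349) = -1/349 ≈ -0.0028653)
W(U) = 2*U
W(l) - 1*75243 = 2*(-1/349) - 1*75243 = -2/349 - 75243 = -26259809/349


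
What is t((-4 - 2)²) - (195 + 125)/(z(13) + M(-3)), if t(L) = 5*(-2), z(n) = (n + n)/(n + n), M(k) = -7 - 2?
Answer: 30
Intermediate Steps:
M(k) = -9
z(n) = 1 (z(n) = (2*n)/((2*n)) = (2*n)*(1/(2*n)) = 1)
t(L) = -10
t((-4 - 2)²) - (195 + 125)/(z(13) + M(-3)) = -10 - (195 + 125)/(1 - 9) = -10 - 320/(-8) = -10 - 320*(-1)/8 = -10 - 1*(-40) = -10 + 40 = 30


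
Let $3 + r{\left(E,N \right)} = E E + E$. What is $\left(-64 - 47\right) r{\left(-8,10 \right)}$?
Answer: $-5883$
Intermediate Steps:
$r{\left(E,N \right)} = -3 + E + E^{2}$ ($r{\left(E,N \right)} = -3 + \left(E E + E\right) = -3 + \left(E^{2} + E\right) = -3 + \left(E + E^{2}\right) = -3 + E + E^{2}$)
$\left(-64 - 47\right) r{\left(-8,10 \right)} = \left(-64 - 47\right) \left(-3 - 8 + \left(-8\right)^{2}\right) = - 111 \left(-3 - 8 + 64\right) = \left(-111\right) 53 = -5883$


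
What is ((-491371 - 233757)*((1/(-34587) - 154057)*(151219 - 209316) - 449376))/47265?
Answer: -224461006996140888224/1634754555 ≈ -1.3731e+11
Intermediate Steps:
((-491371 - 233757)*((1/(-34587) - 154057)*(151219 - 209316) - 449376))/47265 = -725128*((-1/34587 - 154057)*(-58097) - 449376)*(1/47265) = -725128*(-5328369460/34587*(-58097) - 449376)*(1/47265) = -725128*(309562280517620/34587 - 449376)*(1/47265) = -725128*309546737949908/34587*(1/47265) = -224461006996140888224/34587*1/47265 = -224461006996140888224/1634754555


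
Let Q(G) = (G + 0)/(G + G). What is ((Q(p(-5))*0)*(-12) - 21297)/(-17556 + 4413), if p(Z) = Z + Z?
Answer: 7099/4381 ≈ 1.6204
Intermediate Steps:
p(Z) = 2*Z
Q(G) = 1/2 (Q(G) = G/((2*G)) = G*(1/(2*G)) = 1/2)
((Q(p(-5))*0)*(-12) - 21297)/(-17556 + 4413) = (((1/2)*0)*(-12) - 21297)/(-17556 + 4413) = (0*(-12) - 21297)/(-13143) = (0 - 21297)*(-1/13143) = -21297*(-1/13143) = 7099/4381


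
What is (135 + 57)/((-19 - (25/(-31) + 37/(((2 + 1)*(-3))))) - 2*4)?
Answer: -53568/6161 ≈ -8.6947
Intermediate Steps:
(135 + 57)/((-19 - (25/(-31) + 37/(((2 + 1)*(-3))))) - 2*4) = 192/((-19 - (25*(-1/31) + 37/((3*(-3))))) - 8) = 192/((-19 - (-25/31 + 37/(-9))) - 8) = 192/((-19 - (-25/31 + 37*(-⅑))) - 8) = 192/((-19 - (-25/31 - 37/9)) - 8) = 192/((-19 - 1*(-1372/279)) - 8) = 192/((-19 + 1372/279) - 8) = 192/(-3929/279 - 8) = 192/(-6161/279) = -279/6161*192 = -53568/6161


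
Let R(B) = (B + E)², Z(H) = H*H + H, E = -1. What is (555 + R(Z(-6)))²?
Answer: 1948816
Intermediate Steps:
Z(H) = H + H² (Z(H) = H² + H = H + H²)
R(B) = (-1 + B)² (R(B) = (B - 1)² = (-1 + B)²)
(555 + R(Z(-6)))² = (555 + (-1 - 6*(1 - 6))²)² = (555 + (-1 - 6*(-5))²)² = (555 + (-1 + 30)²)² = (555 + 29²)² = (555 + 841)² = 1396² = 1948816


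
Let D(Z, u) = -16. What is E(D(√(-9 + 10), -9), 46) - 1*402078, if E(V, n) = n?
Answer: -402032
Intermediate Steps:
E(D(√(-9 + 10), -9), 46) - 1*402078 = 46 - 1*402078 = 46 - 402078 = -402032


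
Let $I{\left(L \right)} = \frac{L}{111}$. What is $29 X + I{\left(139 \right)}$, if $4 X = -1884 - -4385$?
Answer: $\frac{8051275}{444} \approx 18134.0$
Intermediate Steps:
$I{\left(L \right)} = \frac{L}{111}$ ($I{\left(L \right)} = L \frac{1}{111} = \frac{L}{111}$)
$X = \frac{2501}{4}$ ($X = \frac{-1884 - -4385}{4} = \frac{-1884 + 4385}{4} = \frac{1}{4} \cdot 2501 = \frac{2501}{4} \approx 625.25$)
$29 X + I{\left(139 \right)} = 29 \cdot \frac{2501}{4} + \frac{1}{111} \cdot 139 = \frac{72529}{4} + \frac{139}{111} = \frac{8051275}{444}$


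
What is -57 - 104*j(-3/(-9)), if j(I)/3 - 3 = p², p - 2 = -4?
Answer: -2241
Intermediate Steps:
p = -2 (p = 2 - 4 = -2)
j(I) = 21 (j(I) = 9 + 3*(-2)² = 9 + 3*4 = 9 + 12 = 21)
-57 - 104*j(-3/(-9)) = -57 - 104*21 = -57 - 2184 = -2241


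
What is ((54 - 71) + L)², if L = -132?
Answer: 22201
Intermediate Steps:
((54 - 71) + L)² = ((54 - 71) - 132)² = (-17 - 132)² = (-149)² = 22201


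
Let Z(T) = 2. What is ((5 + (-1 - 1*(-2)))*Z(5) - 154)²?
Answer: 20164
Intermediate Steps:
((5 + (-1 - 1*(-2)))*Z(5) - 154)² = ((5 + (-1 - 1*(-2)))*2 - 154)² = ((5 + (-1 + 2))*2 - 154)² = ((5 + 1)*2 - 154)² = (6*2 - 154)² = (12 - 154)² = (-142)² = 20164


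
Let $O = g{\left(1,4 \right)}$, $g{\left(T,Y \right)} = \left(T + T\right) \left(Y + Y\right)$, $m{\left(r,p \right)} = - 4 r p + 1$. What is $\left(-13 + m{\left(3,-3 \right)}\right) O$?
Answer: $384$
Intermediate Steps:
$m{\left(r,p \right)} = 1 - 4 p r$ ($m{\left(r,p \right)} = - 4 p r + 1 = 1 - 4 p r$)
$g{\left(T,Y \right)} = 4 T Y$ ($g{\left(T,Y \right)} = 2 T 2 Y = 4 T Y$)
$O = 16$ ($O = 4 \cdot 1 \cdot 4 = 16$)
$\left(-13 + m{\left(3,-3 \right)}\right) O = \left(-13 - \left(-1 - 36\right)\right) 16 = \left(-13 + \left(1 + 36\right)\right) 16 = \left(-13 + 37\right) 16 = 24 \cdot 16 = 384$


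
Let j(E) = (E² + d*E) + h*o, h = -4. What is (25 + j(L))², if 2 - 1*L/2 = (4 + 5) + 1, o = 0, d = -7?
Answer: 154449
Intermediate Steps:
L = -16 (L = 4 - 2*((4 + 5) + 1) = 4 - 2*(9 + 1) = 4 - 2*10 = 4 - 20 = -16)
j(E) = E² - 7*E (j(E) = (E² - 7*E) - 4*0 = (E² - 7*E) + 0 = E² - 7*E)
(25 + j(L))² = (25 - 16*(-7 - 16))² = (25 - 16*(-23))² = (25 + 368)² = 393² = 154449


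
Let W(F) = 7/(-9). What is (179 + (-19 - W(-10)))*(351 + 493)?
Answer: 1221268/9 ≈ 1.3570e+5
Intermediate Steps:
W(F) = -7/9 (W(F) = 7*(-⅑) = -7/9)
(179 + (-19 - W(-10)))*(351 + 493) = (179 + (-19 - 1*(-7/9)))*(351 + 493) = (179 + (-19 + 7/9))*844 = (179 - 164/9)*844 = (1447/9)*844 = 1221268/9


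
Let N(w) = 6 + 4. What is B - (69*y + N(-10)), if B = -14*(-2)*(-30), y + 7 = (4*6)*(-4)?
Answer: 6257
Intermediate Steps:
y = -103 (y = -7 + (4*6)*(-4) = -7 + 24*(-4) = -7 - 96 = -103)
N(w) = 10
B = -840 (B = 28*(-30) = -840)
B - (69*y + N(-10)) = -840 - (69*(-103) + 10) = -840 - (-7107 + 10) = -840 - 1*(-7097) = -840 + 7097 = 6257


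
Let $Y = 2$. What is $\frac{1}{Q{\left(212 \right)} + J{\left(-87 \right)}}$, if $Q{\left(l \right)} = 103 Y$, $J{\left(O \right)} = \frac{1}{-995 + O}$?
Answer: $\frac{1082}{222891} \approx 0.0048544$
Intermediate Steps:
$Q{\left(l \right)} = 206$ ($Q{\left(l \right)} = 103 \cdot 2 = 206$)
$\frac{1}{Q{\left(212 \right)} + J{\left(-87 \right)}} = \frac{1}{206 + \frac{1}{-995 - 87}} = \frac{1}{206 + \frac{1}{-1082}} = \frac{1}{206 - \frac{1}{1082}} = \frac{1}{\frac{222891}{1082}} = \frac{1082}{222891}$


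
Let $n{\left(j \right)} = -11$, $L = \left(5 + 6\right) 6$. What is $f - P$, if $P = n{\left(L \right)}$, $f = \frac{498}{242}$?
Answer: $\frac{1580}{121} \approx 13.058$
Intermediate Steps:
$L = 66$ ($L = 11 \cdot 6 = 66$)
$f = \frac{249}{121}$ ($f = 498 \cdot \frac{1}{242} = \frac{249}{121} \approx 2.0578$)
$P = -11$
$f - P = \frac{249}{121} - -11 = \frac{249}{121} + 11 = \frac{1580}{121}$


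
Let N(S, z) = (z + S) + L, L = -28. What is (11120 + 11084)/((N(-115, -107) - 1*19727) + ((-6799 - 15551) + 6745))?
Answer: -11102/17791 ≈ -0.62402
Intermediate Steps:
N(S, z) = -28 + S + z (N(S, z) = (z + S) - 28 = (S + z) - 28 = -28 + S + z)
(11120 + 11084)/((N(-115, -107) - 1*19727) + ((-6799 - 15551) + 6745)) = (11120 + 11084)/(((-28 - 115 - 107) - 1*19727) + ((-6799 - 15551) + 6745)) = 22204/((-250 - 19727) + (-22350 + 6745)) = 22204/(-19977 - 15605) = 22204/(-35582) = 22204*(-1/35582) = -11102/17791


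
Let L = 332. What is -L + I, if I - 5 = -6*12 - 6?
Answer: -405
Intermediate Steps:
I = -73 (I = 5 + (-6*12 - 6) = 5 + (-72 - 6) = 5 - 78 = -73)
-L + I = -1*332 - 73 = -332 - 73 = -405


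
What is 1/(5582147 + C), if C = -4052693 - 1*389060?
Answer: 1/1140394 ≈ 8.7689e-7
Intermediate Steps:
C = -4441753 (C = -4052693 - 389060 = -4441753)
1/(5582147 + C) = 1/(5582147 - 4441753) = 1/1140394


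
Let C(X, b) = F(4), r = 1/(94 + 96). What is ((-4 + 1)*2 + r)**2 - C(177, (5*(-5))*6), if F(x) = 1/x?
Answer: 322074/9025 ≈ 35.687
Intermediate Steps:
r = 1/190 ≈ 0.0052632
C(X, b) = 1/4
((-4 + 1)*2 + r)**2 - C(177, (5*(-5))*6) = ((-4 + 1)*2 + 1/190)**2 - 1*1/4 = (-3*2 + 1/190)**2 - 1/4 = (-6 + 1/190)**2 - 1/4 = (-1139/190)**2 - 1/4 = 1297321/36100 - 1/4 = 322074/9025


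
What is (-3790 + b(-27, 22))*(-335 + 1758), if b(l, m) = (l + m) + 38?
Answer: -5346211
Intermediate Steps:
b(l, m) = 38 + l + m
(-3790 + b(-27, 22))*(-335 + 1758) = (-3790 + (38 - 27 + 22))*(-335 + 1758) = (-3790 + 33)*1423 = -3757*1423 = -5346211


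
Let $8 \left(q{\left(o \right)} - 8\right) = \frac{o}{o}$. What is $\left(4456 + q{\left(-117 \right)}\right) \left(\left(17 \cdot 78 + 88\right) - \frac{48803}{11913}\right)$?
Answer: $\frac{599841940627}{95304} \approx 6.294 \cdot 10^{6}$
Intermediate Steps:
$q{\left(o \right)} = \frac{65}{8}$ ($q{\left(o \right)} = 8 + \frac{o \frac{1}{o}}{8} = 8 + \frac{1}{8} \cdot 1 = 8 + \frac{1}{8} = \frac{65}{8}$)
$\left(4456 + q{\left(-117 \right)}\right) \left(\left(17 \cdot 78 + 88\right) - \frac{48803}{11913}\right) = \left(4456 + \frac{65}{8}\right) \left(\left(17 \cdot 78 + 88\right) - \frac{48803}{11913}\right) = \frac{35713 \left(\left(1326 + 88\right) - \frac{48803}{11913}\right)}{8} = \frac{35713 \left(1414 - \frac{48803}{11913}\right)}{8} = \frac{35713}{8} \cdot \frac{16796179}{11913} = \frac{599841940627}{95304}$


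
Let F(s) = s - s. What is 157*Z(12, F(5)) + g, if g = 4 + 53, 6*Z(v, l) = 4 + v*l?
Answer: 485/3 ≈ 161.67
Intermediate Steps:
F(s) = 0
Z(v, l) = ⅔ + l*v/6 (Z(v, l) = (4 + v*l)/6 = (4 + l*v)/6 = ⅔ + l*v/6)
g = 57
157*Z(12, F(5)) + g = 157*(⅔ + (⅙)*0*12) + 57 = 157*(⅔ + 0) + 57 = 157*(⅔) + 57 = 314/3 + 57 = 485/3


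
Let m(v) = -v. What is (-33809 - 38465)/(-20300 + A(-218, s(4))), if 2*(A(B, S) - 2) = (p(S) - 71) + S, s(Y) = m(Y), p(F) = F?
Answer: 144548/40675 ≈ 3.5537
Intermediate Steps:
s(Y) = -Y
A(B, S) = -67/2 + S (A(B, S) = 2 + ((S - 71) + S)/2 = 2 + ((-71 + S) + S)/2 = 2 + (-71 + 2*S)/2 = 2 + (-71/2 + S) = -67/2 + S)
(-33809 - 38465)/(-20300 + A(-218, s(4))) = (-33809 - 38465)/(-20300 + (-67/2 - 1*4)) = -72274/(-20300 + (-67/2 - 4)) = -72274/(-20300 - 75/2) = -72274/(-40675/2) = -72274*(-2/40675) = 144548/40675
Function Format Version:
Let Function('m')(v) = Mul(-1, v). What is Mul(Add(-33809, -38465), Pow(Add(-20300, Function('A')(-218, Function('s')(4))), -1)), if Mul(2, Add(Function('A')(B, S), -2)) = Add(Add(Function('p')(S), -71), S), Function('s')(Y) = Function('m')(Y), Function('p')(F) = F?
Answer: Rational(144548, 40675) ≈ 3.5537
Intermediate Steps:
Function('s')(Y) = Mul(-1, Y)
Function('A')(B, S) = Add(Rational(-67, 2), S) (Function('A')(B, S) = Add(2, Mul(Rational(1, 2), Add(Add(S, -71), S))) = Add(2, Mul(Rational(1, 2), Add(Add(-71, S), S))) = Add(2, Mul(Rational(1, 2), Add(-71, Mul(2, S)))) = Add(2, Add(Rational(-71, 2), S)) = Add(Rational(-67, 2), S))
Mul(Add(-33809, -38465), Pow(Add(-20300, Function('A')(-218, Function('s')(4))), -1)) = Mul(Add(-33809, -38465), Pow(Add(-20300, Add(Rational(-67, 2), Mul(-1, 4))), -1)) = Mul(-72274, Pow(Add(-20300, Add(Rational(-67, 2), -4)), -1)) = Mul(-72274, Pow(Add(-20300, Rational(-75, 2)), -1)) = Mul(-72274, Pow(Rational(-40675, 2), -1)) = Mul(-72274, Rational(-2, 40675)) = Rational(144548, 40675)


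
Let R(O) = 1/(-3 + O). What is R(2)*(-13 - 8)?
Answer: 21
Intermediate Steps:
R(2)*(-13 - 8) = (-13 - 8)/(-3 + 2) = -21/(-1) = -1*(-21) = 21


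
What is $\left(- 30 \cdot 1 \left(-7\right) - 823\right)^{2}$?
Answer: $375769$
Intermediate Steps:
$\left(- 30 \cdot 1 \left(-7\right) - 823\right)^{2} = \left(\left(-30\right) \left(-7\right) - 823\right)^{2} = \left(210 - 823\right)^{2} = \left(-613\right)^{2} = 375769$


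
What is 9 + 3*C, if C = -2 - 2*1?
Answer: -3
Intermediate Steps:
C = -4 (C = -2 - 2 = -4)
9 + 3*C = 9 + 3*(-4) = 9 - 12 = -3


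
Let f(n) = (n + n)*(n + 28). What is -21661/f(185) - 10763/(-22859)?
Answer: 353083231/1801517790 ≈ 0.19599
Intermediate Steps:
f(n) = 2*n*(28 + n) (f(n) = (2*n)*(28 + n) = 2*n*(28 + n))
-21661/f(185) - 10763/(-22859) = -21661*1/(370*(28 + 185)) - 10763/(-22859) = -21661/(2*185*213) - 10763*(-1/22859) = -21661/78810 + 10763/22859 = 353083231/1801517790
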